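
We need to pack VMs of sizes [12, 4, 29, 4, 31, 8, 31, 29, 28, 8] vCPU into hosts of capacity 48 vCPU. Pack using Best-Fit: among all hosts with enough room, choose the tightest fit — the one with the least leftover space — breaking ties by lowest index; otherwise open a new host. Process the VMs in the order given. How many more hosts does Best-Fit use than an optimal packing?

0

Best-Fit: [12,4,29] [4,31,8] [31,8] [29] [28] → 5 hosts.
5 VMs exceed 24 vCPU (half the capacity), and no two of those can share a host, so at least 5 hosts are needed.
So 5 is already optimal.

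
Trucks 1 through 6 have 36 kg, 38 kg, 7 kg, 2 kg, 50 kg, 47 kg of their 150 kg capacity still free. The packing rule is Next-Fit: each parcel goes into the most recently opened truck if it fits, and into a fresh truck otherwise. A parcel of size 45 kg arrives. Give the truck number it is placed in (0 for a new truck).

Next-Fit only looks at truck 6, which has 47 kg free.
45 kg fits there.

6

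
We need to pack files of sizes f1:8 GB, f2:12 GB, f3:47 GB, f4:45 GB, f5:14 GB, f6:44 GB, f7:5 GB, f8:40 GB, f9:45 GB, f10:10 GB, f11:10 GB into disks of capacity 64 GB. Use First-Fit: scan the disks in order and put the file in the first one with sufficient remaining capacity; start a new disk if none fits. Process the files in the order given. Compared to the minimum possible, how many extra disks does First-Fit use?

First-Fit: [8,12,14,5,10,10] [47] [45] [44] [40] [45] → 6 disks.
Total size 280 GB; any packing needs at least ⌈280/64⌉ = 5 disks.
An optimal packing achieves that bound: [47,14] [45,12,5] [45,10,8] [44,10] [40] → 5 disks.
Excess: 6 − 5 = 1.

1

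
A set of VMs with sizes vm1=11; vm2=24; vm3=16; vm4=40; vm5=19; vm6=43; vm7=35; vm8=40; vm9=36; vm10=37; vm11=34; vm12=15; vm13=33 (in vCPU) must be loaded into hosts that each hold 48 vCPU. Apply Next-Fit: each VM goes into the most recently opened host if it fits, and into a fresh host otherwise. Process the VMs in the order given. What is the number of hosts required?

11 hosts

Put vm1 (11 vCPU) in host 1; 37 vCPU remain.
Put vm2 (24 vCPU) in host 1; 13 vCPU remain.
Put vm3 (16 vCPU) in host 2; 32 vCPU remain.
Put vm4 (40 vCPU) in host 3; 8 vCPU remain.
Put vm5 (19 vCPU) in host 4; 29 vCPU remain.
Put vm6 (43 vCPU) in host 5; 5 vCPU remain.
Put vm7 (35 vCPU) in host 6; 13 vCPU remain.
Put vm8 (40 vCPU) in host 7; 8 vCPU remain.
Put vm9 (36 vCPU) in host 8; 12 vCPU remain.
Put vm10 (37 vCPU) in host 9; 11 vCPU remain.
Put vm11 (34 vCPU) in host 10; 14 vCPU remain.
Put vm12 (15 vCPU) in host 11; 33 vCPU remain.
Put vm13 (33 vCPU) in host 11; 0 vCPU remain.
Final hosts: [11,24] [16] [40] [19] [43] [35] [40] [36] [37] [34] [15,33].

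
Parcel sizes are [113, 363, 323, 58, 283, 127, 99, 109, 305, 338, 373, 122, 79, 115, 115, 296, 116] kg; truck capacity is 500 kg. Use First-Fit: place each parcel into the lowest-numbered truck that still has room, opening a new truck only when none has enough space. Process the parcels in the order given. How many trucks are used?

8 trucks

Put 113 kg in truck 1; 387 kg remain.
Put 363 kg in truck 1; 24 kg remain.
Put 323 kg in truck 2; 177 kg remain.
Put 58 kg in truck 2; 119 kg remain.
Put 283 kg in truck 3; 217 kg remain.
Put 127 kg in truck 3; 90 kg remain.
Put 99 kg in truck 2; 20 kg remain.
Put 109 kg in truck 4; 391 kg remain.
Put 305 kg in truck 4; 86 kg remain.
Put 338 kg in truck 5; 162 kg remain.
Put 373 kg in truck 6; 127 kg remain.
Put 122 kg in truck 5; 40 kg remain.
Put 79 kg in truck 3; 11 kg remain.
Put 115 kg in truck 6; 12 kg remain.
Put 115 kg in truck 7; 385 kg remain.
Put 296 kg in truck 7; 89 kg remain.
Put 116 kg in truck 8; 384 kg remain.
Final trucks: [113,363] [323,58,99] [283,127,79] [109,305] [338,122] [373,115] [115,296] [116].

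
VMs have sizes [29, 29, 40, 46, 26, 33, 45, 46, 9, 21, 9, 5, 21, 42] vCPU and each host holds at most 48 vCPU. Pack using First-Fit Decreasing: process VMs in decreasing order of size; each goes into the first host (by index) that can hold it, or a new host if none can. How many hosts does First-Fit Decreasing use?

10

Sorted descending: 46, 46, 45, 42, 40, 33, 29, 29, 26, 21, 21, 9, 9, 5.
Put 46 vCPU in host 1; 2 vCPU remain.
Put 46 vCPU in host 2; 2 vCPU remain.
Put 45 vCPU in host 3; 3 vCPU remain.
Put 42 vCPU in host 4; 6 vCPU remain.
Put 40 vCPU in host 5; 8 vCPU remain.
Put 33 vCPU in host 6; 15 vCPU remain.
Put 29 vCPU in host 7; 19 vCPU remain.
Put 29 vCPU in host 8; 19 vCPU remain.
Put 26 vCPU in host 9; 22 vCPU remain.
Put 21 vCPU in host 9; 1 vCPU remain.
Put 21 vCPU in host 10; 27 vCPU remain.
Put 9 vCPU in host 6; 6 vCPU remain.
Put 9 vCPU in host 7; 10 vCPU remain.
Put 5 vCPU in host 4; 1 vCPU remain.
Final hosts: [46] [46] [45] [42,5] [40] [33,9] [29,9] [29] [26,21] [21].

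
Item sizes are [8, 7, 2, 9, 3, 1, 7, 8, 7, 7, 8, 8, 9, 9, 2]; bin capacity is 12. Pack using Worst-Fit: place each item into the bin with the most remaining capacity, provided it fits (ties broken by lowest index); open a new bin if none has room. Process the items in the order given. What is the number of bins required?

Put 8 in bin 1; 4 remain.
Put 7 in bin 2; 5 remain.
Put 2 in bin 2; 3 remain.
Put 9 in bin 3; 3 remain.
Put 3 in bin 1; 1 remain.
Put 1 in bin 2; 2 remain.
Put 7 in bin 4; 5 remain.
Put 8 in bin 5; 4 remain.
Put 7 in bin 6; 5 remain.
Put 7 in bin 7; 5 remain.
Put 8 in bin 8; 4 remain.
Put 8 in bin 9; 4 remain.
Put 9 in bin 10; 3 remain.
Put 9 in bin 11; 3 remain.
Put 2 in bin 4; 3 remain.
Final bins: [8,3] [7,2,1] [9] [7,2] [8] [7] [7] [8] [8] [9] [9].

11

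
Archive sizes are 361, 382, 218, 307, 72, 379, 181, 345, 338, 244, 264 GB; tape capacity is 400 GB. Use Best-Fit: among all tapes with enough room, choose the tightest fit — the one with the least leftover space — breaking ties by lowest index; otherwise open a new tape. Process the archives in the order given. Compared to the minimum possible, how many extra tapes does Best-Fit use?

Best-Fit: [361] [382] [218,181] [307,72] [379] [345] [338] [244] [264] → 9 tapes.
9 archives exceed 200 GB (half the capacity), and no two of those can share a tape, so at least 9 tapes are needed.
So 9 is already optimal.

0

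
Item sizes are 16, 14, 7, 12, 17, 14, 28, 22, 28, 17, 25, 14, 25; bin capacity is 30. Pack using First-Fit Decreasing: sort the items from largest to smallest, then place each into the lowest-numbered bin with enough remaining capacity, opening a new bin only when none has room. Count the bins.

9 bins

Sorted descending: 28, 28, 25, 25, 22, 17, 17, 16, 14, 14, 14, 12, 7.
28 → bin 1 (remaining 2)
28 → bin 2 (remaining 2)
25 → bin 3 (remaining 5)
25 → bin 4 (remaining 5)
22 → bin 5 (remaining 8)
17 → bin 6 (remaining 13)
17 → bin 7 (remaining 13)
16 → bin 8 (remaining 14)
14 → bin 8 (remaining 0)
14 → bin 9 (remaining 16)
14 → bin 9 (remaining 2)
12 → bin 6 (remaining 1)
7 → bin 5 (remaining 1)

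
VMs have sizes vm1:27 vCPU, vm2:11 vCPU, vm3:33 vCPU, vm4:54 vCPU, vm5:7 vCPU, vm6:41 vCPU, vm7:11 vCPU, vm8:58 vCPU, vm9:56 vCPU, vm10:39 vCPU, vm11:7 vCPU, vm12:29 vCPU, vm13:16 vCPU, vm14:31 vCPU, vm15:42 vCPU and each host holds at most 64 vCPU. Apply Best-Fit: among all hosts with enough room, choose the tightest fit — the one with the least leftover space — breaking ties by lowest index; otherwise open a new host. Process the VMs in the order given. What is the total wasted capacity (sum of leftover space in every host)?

114

host 1: place vm1 (27 vCPU), 37 vCPU left
host 1: place vm2 (11 vCPU), 26 vCPU left
host 2: place vm3 (33 vCPU), 31 vCPU left
host 3: place vm4 (54 vCPU), 10 vCPU left
host 3: place vm5 (7 vCPU), 3 vCPU left
host 4: place vm6 (41 vCPU), 23 vCPU left
host 4: place vm7 (11 vCPU), 12 vCPU left
host 5: place vm8 (58 vCPU), 6 vCPU left
host 6: place vm9 (56 vCPU), 8 vCPU left
host 7: place vm10 (39 vCPU), 25 vCPU left
host 6: place vm11 (7 vCPU), 1 vCPU left
host 2: place vm12 (29 vCPU), 2 vCPU left
host 7: place vm13 (16 vCPU), 9 vCPU left
host 8: place vm14 (31 vCPU), 33 vCPU left
host 9: place vm15 (42 vCPU), 22 vCPU left
9 hosts × 64 vCPU = 576 vCPU; used 462 vCPU; unused 114 vCPU.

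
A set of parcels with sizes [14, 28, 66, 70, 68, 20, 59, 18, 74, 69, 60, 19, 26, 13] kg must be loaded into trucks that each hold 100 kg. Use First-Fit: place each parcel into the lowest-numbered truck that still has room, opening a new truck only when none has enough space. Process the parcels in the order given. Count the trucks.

truck 1: place 14 kg, 86 kg left
truck 1: place 28 kg, 58 kg left
truck 2: place 66 kg, 34 kg left
truck 3: place 70 kg, 30 kg left
truck 4: place 68 kg, 32 kg left
truck 1: place 20 kg, 38 kg left
truck 5: place 59 kg, 41 kg left
truck 1: place 18 kg, 20 kg left
truck 6: place 74 kg, 26 kg left
truck 7: place 69 kg, 31 kg left
truck 8: place 60 kg, 40 kg left
truck 1: place 19 kg, 1 kg left
truck 2: place 26 kg, 8 kg left
truck 3: place 13 kg, 17 kg left
Final trucks: [14,28,20,18,19] [66,26] [70,13] [68] [59] [74] [69] [60].

8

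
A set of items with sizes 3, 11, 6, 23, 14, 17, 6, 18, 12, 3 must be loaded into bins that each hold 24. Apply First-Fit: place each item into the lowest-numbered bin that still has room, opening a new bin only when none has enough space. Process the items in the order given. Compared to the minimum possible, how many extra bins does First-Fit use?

First-Fit: [3,11,6,3] [23] [14,6] [17] [18] [12] → 6 bins.
Total size 113; any packing needs at least ⌈113/24⌉ = 5 bins.
An optimal packing achieves that bound: [23] [18,6] [17,6] [14,3,3] [12,11] → 5 bins.
Excess: 6 − 5 = 1.

1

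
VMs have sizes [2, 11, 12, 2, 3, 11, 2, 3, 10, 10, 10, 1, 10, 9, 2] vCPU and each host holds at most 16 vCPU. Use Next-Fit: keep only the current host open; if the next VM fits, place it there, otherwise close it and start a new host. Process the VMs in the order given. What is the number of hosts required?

host 1: place 2 vCPU, 14 vCPU left
host 1: place 11 vCPU, 3 vCPU left
host 2: place 12 vCPU, 4 vCPU left
host 2: place 2 vCPU, 2 vCPU left
host 3: place 3 vCPU, 13 vCPU left
host 3: place 11 vCPU, 2 vCPU left
host 3: place 2 vCPU, 0 vCPU left
host 4: place 3 vCPU, 13 vCPU left
host 4: place 10 vCPU, 3 vCPU left
host 5: place 10 vCPU, 6 vCPU left
host 6: place 10 vCPU, 6 vCPU left
host 6: place 1 vCPU, 5 vCPU left
host 7: place 10 vCPU, 6 vCPU left
host 8: place 9 vCPU, 7 vCPU left
host 8: place 2 vCPU, 5 vCPU left
Final hosts: [2,11] [12,2] [3,11,2] [3,10] [10] [10,1] [10] [9,2].

8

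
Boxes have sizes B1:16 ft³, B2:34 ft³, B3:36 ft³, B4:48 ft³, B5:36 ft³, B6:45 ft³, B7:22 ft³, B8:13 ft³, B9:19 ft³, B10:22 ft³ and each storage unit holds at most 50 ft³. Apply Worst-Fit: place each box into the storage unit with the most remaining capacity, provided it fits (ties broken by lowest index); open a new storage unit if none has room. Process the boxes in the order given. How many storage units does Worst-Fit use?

7

B1 (16 ft³) → storage unit 1 (remaining 34 ft³)
B2 (34 ft³) → storage unit 1 (remaining 0 ft³)
B3 (36 ft³) → storage unit 2 (remaining 14 ft³)
B4 (48 ft³) → storage unit 3 (remaining 2 ft³)
B5 (36 ft³) → storage unit 4 (remaining 14 ft³)
B6 (45 ft³) → storage unit 5 (remaining 5 ft³)
B7 (22 ft³) → storage unit 6 (remaining 28 ft³)
B8 (13 ft³) → storage unit 6 (remaining 15 ft³)
B9 (19 ft³) → storage unit 7 (remaining 31 ft³)
B10 (22 ft³) → storage unit 7 (remaining 9 ft³)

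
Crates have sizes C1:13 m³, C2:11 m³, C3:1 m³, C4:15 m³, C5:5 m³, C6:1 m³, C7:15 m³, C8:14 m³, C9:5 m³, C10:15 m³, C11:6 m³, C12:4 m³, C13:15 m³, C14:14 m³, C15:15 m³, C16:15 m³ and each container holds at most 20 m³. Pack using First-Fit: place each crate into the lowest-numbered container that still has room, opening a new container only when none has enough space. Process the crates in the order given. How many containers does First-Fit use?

10 containers

container 1: place C1 (13 m³), 7 m³ left
container 2: place C2 (11 m³), 9 m³ left
container 1: place C3 (1 m³), 6 m³ left
container 3: place C4 (15 m³), 5 m³ left
container 1: place C5 (5 m³), 1 m³ left
container 1: place C6 (1 m³), 0 m³ left
container 4: place C7 (15 m³), 5 m³ left
container 5: place C8 (14 m³), 6 m³ left
container 2: place C9 (5 m³), 4 m³ left
container 6: place C10 (15 m³), 5 m³ left
container 5: place C11 (6 m³), 0 m³ left
container 2: place C12 (4 m³), 0 m³ left
container 7: place C13 (15 m³), 5 m³ left
container 8: place C14 (14 m³), 6 m³ left
container 9: place C15 (15 m³), 5 m³ left
container 10: place C16 (15 m³), 5 m³ left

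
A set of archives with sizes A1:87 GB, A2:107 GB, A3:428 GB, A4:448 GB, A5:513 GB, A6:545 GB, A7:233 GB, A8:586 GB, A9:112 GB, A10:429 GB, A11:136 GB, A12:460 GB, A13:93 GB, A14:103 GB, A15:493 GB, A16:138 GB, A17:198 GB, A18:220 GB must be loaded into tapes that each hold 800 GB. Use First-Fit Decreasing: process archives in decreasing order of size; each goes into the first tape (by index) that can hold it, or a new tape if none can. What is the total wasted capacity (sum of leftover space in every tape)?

1071

Sorted descending: 586, 545, 513, 493, 460, 448, 429, 428, 233, 220, 198, 138, 136, 112, 107, 103, 93, 87.
586 GB → tape 1 (remaining 214 GB)
545 GB → tape 2 (remaining 255 GB)
513 GB → tape 3 (remaining 287 GB)
493 GB → tape 4 (remaining 307 GB)
460 GB → tape 5 (remaining 340 GB)
448 GB → tape 6 (remaining 352 GB)
429 GB → tape 7 (remaining 371 GB)
428 GB → tape 8 (remaining 372 GB)
233 GB → tape 2 (remaining 22 GB)
220 GB → tape 3 (remaining 67 GB)
198 GB → tape 1 (remaining 16 GB)
138 GB → tape 4 (remaining 169 GB)
136 GB → tape 4 (remaining 33 GB)
112 GB → tape 5 (remaining 228 GB)
107 GB → tape 5 (remaining 121 GB)
103 GB → tape 5 (remaining 18 GB)
93 GB → tape 6 (remaining 259 GB)
87 GB → tape 6 (remaining 172 GB)
8 tapes × 800 GB = 6400 GB; used 5329 GB; unused 1071 GB.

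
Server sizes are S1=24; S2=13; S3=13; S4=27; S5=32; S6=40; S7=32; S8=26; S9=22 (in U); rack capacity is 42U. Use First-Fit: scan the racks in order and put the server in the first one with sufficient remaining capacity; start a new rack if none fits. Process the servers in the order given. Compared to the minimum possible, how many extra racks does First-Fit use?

First-Fit: [24,13] [13,27] [32] [40] [32] [26] [22] → 7 racks.
7 servers exceed 21U (half the capacity), and no two of those can share a rack, so at least 7 racks are needed.
So 7 is already optimal.

0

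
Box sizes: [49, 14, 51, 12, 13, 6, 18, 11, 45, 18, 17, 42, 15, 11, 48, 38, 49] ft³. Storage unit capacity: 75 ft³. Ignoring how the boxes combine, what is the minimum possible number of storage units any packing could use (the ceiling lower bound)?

Total size = 49 + 14 + 51 + 12 + 13 + 6 + 18 + 11 + 45 + 18 + 17 + 42 + 15 + 11 + 48 + 38 + 49 = 457 ft³.
⌈457 / 75⌉ = 7.

7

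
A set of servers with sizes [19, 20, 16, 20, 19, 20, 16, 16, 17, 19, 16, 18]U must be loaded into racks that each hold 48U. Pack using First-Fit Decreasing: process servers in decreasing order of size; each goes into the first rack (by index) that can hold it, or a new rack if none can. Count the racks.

Sorted descending: 20, 20, 20, 19, 19, 19, 18, 17, 16, 16, 16, 16.
Put 20U in rack 1; 28U remain.
Put 20U in rack 1; 8U remain.
Put 20U in rack 2; 28U remain.
Put 19U in rack 2; 9U remain.
Put 19U in rack 3; 29U remain.
Put 19U in rack 3; 10U remain.
Put 18U in rack 4; 30U remain.
Put 17U in rack 4; 13U remain.
Put 16U in rack 5; 32U remain.
Put 16U in rack 5; 16U remain.
Put 16U in rack 5; 0U remain.
Put 16U in rack 6; 32U remain.
Final racks: [20,20] [20,19] [19,19] [18,17] [16,16,16] [16].

6 racks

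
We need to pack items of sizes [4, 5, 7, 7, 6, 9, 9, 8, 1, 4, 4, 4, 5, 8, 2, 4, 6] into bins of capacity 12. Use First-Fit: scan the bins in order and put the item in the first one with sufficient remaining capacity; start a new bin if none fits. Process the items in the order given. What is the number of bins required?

4 → bin 1 (remaining 8)
5 → bin 1 (remaining 3)
7 → bin 2 (remaining 5)
7 → bin 3 (remaining 5)
6 → bin 4 (remaining 6)
9 → bin 5 (remaining 3)
9 → bin 6 (remaining 3)
8 → bin 7 (remaining 4)
1 → bin 1 (remaining 2)
4 → bin 2 (remaining 1)
4 → bin 3 (remaining 1)
4 → bin 4 (remaining 2)
5 → bin 8 (remaining 7)
8 → bin 9 (remaining 4)
2 → bin 1 (remaining 0)
4 → bin 7 (remaining 0)
6 → bin 8 (remaining 1)

9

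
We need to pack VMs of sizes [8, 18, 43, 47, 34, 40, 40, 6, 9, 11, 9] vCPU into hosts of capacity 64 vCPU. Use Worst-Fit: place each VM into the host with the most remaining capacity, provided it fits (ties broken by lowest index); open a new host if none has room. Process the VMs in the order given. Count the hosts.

5

host 1: place 8 vCPU, 56 vCPU left
host 1: place 18 vCPU, 38 vCPU left
host 2: place 43 vCPU, 21 vCPU left
host 3: place 47 vCPU, 17 vCPU left
host 1: place 34 vCPU, 4 vCPU left
host 4: place 40 vCPU, 24 vCPU left
host 5: place 40 vCPU, 24 vCPU left
host 4: place 6 vCPU, 18 vCPU left
host 5: place 9 vCPU, 15 vCPU left
host 2: place 11 vCPU, 10 vCPU left
host 4: place 9 vCPU, 9 vCPU left
Final hosts: [8,18,34] [43,11] [47] [40,6,9] [40,9].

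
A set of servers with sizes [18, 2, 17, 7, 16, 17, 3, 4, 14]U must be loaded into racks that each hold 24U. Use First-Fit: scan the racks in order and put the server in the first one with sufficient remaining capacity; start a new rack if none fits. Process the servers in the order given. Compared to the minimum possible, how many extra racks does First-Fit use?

0

First-Fit: [18,2,3] [17,7] [16,4] [17] [14] → 5 racks.
Total size 98U; any packing needs at least ⌈98/24⌉ = 5 racks.
So 5 is already optimal.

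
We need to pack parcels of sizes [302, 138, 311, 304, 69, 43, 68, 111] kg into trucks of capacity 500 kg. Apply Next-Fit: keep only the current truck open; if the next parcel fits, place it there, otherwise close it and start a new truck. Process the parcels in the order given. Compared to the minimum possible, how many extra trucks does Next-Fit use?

1

Next-Fit: [302,138] [311] [304,69,43,68] [111] → 4 trucks.
Total size 1346 kg; any packing needs at least ⌈1346/500⌉ = 3 trucks.
An optimal packing achieves that bound: [311,138,43] [304,111,69] [302,68] → 3 trucks.
Excess: 4 − 3 = 1.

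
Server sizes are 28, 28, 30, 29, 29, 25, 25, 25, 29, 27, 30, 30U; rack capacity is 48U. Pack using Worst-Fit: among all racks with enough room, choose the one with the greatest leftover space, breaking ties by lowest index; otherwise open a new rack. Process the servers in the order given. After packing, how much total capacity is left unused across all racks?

28U → rack 1 (remaining 20U)
28U → rack 2 (remaining 20U)
30U → rack 3 (remaining 18U)
29U → rack 4 (remaining 19U)
29U → rack 5 (remaining 19U)
25U → rack 6 (remaining 23U)
25U → rack 7 (remaining 23U)
25U → rack 8 (remaining 23U)
29U → rack 9 (remaining 19U)
27U → rack 10 (remaining 21U)
30U → rack 11 (remaining 18U)
30U → rack 12 (remaining 18U)
12 racks × 48U = 576U; used 335U; unused 241U.

241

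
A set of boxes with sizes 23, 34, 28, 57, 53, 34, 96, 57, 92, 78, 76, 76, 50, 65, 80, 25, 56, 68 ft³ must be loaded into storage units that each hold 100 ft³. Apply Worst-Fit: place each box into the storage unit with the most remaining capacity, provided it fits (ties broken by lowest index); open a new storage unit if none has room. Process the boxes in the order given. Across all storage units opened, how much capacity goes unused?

352

Put 23 ft³ in storage unit 1; 77 ft³ remain.
Put 34 ft³ in storage unit 1; 43 ft³ remain.
Put 28 ft³ in storage unit 1; 15 ft³ remain.
Put 57 ft³ in storage unit 2; 43 ft³ remain.
Put 53 ft³ in storage unit 3; 47 ft³ remain.
Put 34 ft³ in storage unit 3; 13 ft³ remain.
Put 96 ft³ in storage unit 4; 4 ft³ remain.
Put 57 ft³ in storage unit 5; 43 ft³ remain.
Put 92 ft³ in storage unit 6; 8 ft³ remain.
Put 78 ft³ in storage unit 7; 22 ft³ remain.
Put 76 ft³ in storage unit 8; 24 ft³ remain.
Put 76 ft³ in storage unit 9; 24 ft³ remain.
Put 50 ft³ in storage unit 10; 50 ft³ remain.
Put 65 ft³ in storage unit 11; 35 ft³ remain.
Put 80 ft³ in storage unit 12; 20 ft³ remain.
Put 25 ft³ in storage unit 10; 25 ft³ remain.
Put 56 ft³ in storage unit 13; 44 ft³ remain.
Put 68 ft³ in storage unit 14; 32 ft³ remain.
14 storage units × 100 ft³ = 1400 ft³; used 1048 ft³; unused 352 ft³.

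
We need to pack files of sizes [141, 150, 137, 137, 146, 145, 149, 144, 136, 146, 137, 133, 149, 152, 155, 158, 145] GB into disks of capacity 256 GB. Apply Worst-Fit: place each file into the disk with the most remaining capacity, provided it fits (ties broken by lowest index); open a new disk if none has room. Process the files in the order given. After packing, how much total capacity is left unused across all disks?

disk 1: place 141 GB, 115 GB left
disk 2: place 150 GB, 106 GB left
disk 3: place 137 GB, 119 GB left
disk 4: place 137 GB, 119 GB left
disk 5: place 146 GB, 110 GB left
disk 6: place 145 GB, 111 GB left
disk 7: place 149 GB, 107 GB left
disk 8: place 144 GB, 112 GB left
disk 9: place 136 GB, 120 GB left
disk 10: place 146 GB, 110 GB left
disk 11: place 137 GB, 119 GB left
disk 12: place 133 GB, 123 GB left
disk 13: place 149 GB, 107 GB left
disk 14: place 152 GB, 104 GB left
disk 15: place 155 GB, 101 GB left
disk 16: place 158 GB, 98 GB left
disk 17: place 145 GB, 111 GB left
17 disks × 256 GB = 4352 GB; used 2460 GB; unused 1892 GB.

1892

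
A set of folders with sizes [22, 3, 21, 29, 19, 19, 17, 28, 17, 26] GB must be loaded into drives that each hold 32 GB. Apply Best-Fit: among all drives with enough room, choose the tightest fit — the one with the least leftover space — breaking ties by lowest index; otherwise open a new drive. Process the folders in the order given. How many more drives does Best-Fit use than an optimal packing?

0

Best-Fit: [22,3] [21] [29] [19] [19] [17] [28] [17] [26] → 9 drives.
9 folders exceed 16 GB (half the capacity), and no two of those can share a drive, so at least 9 drives are needed.
So 9 is already optimal.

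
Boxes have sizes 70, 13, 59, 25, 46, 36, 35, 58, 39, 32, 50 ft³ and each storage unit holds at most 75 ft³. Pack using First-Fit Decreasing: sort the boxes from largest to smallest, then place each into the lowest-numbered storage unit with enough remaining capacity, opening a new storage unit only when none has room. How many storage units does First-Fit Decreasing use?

7

Sorted descending: 70, 59, 58, 50, 46, 39, 36, 35, 32, 25, 13.
70 ft³ → storage unit 1 (remaining 5 ft³)
59 ft³ → storage unit 2 (remaining 16 ft³)
58 ft³ → storage unit 3 (remaining 17 ft³)
50 ft³ → storage unit 4 (remaining 25 ft³)
46 ft³ → storage unit 5 (remaining 29 ft³)
39 ft³ → storage unit 6 (remaining 36 ft³)
36 ft³ → storage unit 6 (remaining 0 ft³)
35 ft³ → storage unit 7 (remaining 40 ft³)
32 ft³ → storage unit 7 (remaining 8 ft³)
25 ft³ → storage unit 4 (remaining 0 ft³)
13 ft³ → storage unit 2 (remaining 3 ft³)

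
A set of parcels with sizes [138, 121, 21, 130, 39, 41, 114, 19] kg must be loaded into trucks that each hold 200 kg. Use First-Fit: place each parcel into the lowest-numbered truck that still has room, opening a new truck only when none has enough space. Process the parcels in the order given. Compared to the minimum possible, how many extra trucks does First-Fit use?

First-Fit: [138,21,39] [121,41,19] [130] [114] → 4 trucks.
Total size 623 kg; any packing needs at least ⌈623/200⌉ = 4 trucks.
So 4 is already optimal.

0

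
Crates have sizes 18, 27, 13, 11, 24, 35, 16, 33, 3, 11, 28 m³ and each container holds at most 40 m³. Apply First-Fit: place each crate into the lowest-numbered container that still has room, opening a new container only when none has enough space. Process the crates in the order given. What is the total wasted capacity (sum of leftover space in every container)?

Put 18 m³ in container 1; 22 m³ remain.
Put 27 m³ in container 2; 13 m³ remain.
Put 13 m³ in container 1; 9 m³ remain.
Put 11 m³ in container 2; 2 m³ remain.
Put 24 m³ in container 3; 16 m³ remain.
Put 35 m³ in container 4; 5 m³ remain.
Put 16 m³ in container 3; 0 m³ remain.
Put 33 m³ in container 5; 7 m³ remain.
Put 3 m³ in container 1; 6 m³ remain.
Put 11 m³ in container 6; 29 m³ remain.
Put 28 m³ in container 6; 1 m³ remain.
6 containers × 40 m³ = 240 m³; used 219 m³; unused 21 m³.

21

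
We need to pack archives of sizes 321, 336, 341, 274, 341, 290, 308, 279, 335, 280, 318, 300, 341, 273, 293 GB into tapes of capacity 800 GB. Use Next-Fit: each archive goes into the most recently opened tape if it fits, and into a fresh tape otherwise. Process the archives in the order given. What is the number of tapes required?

321 GB → tape 1 (remaining 479 GB)
336 GB → tape 1 (remaining 143 GB)
341 GB → tape 2 (remaining 459 GB)
274 GB → tape 2 (remaining 185 GB)
341 GB → tape 3 (remaining 459 GB)
290 GB → tape 3 (remaining 169 GB)
308 GB → tape 4 (remaining 492 GB)
279 GB → tape 4 (remaining 213 GB)
335 GB → tape 5 (remaining 465 GB)
280 GB → tape 5 (remaining 185 GB)
318 GB → tape 6 (remaining 482 GB)
300 GB → tape 6 (remaining 182 GB)
341 GB → tape 7 (remaining 459 GB)
273 GB → tape 7 (remaining 186 GB)
293 GB → tape 8 (remaining 507 GB)
Final tapes: [321,336] [341,274] [341,290] [308,279] [335,280] [318,300] [341,273] [293].

8 tapes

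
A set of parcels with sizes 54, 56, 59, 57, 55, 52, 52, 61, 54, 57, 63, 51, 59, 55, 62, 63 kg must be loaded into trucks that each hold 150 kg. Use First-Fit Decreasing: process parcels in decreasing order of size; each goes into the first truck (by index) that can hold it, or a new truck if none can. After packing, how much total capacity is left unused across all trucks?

290

Sorted descending: 63, 63, 62, 61, 59, 59, 57, 57, 56, 55, 55, 54, 54, 52, 52, 51.
truck 1: place 63 kg, 87 kg left
truck 1: place 63 kg, 24 kg left
truck 2: place 62 kg, 88 kg left
truck 2: place 61 kg, 27 kg left
truck 3: place 59 kg, 91 kg left
truck 3: place 59 kg, 32 kg left
truck 4: place 57 kg, 93 kg left
truck 4: place 57 kg, 36 kg left
truck 5: place 56 kg, 94 kg left
truck 5: place 55 kg, 39 kg left
truck 6: place 55 kg, 95 kg left
truck 6: place 54 kg, 41 kg left
truck 7: place 54 kg, 96 kg left
truck 7: place 52 kg, 44 kg left
truck 8: place 52 kg, 98 kg left
truck 8: place 51 kg, 47 kg left
8 trucks × 150 kg = 1200 kg; used 910 kg; unused 290 kg.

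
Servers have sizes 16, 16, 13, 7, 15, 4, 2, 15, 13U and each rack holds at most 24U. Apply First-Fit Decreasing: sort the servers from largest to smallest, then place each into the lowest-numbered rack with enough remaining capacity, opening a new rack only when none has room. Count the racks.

6 racks

Sorted descending: 16, 16, 15, 15, 13, 13, 7, 4, 2.
rack 1: place 16U, 8U left
rack 2: place 16U, 8U left
rack 3: place 15U, 9U left
rack 4: place 15U, 9U left
rack 5: place 13U, 11U left
rack 6: place 13U, 11U left
rack 1: place 7U, 1U left
rack 2: place 4U, 4U left
rack 2: place 2U, 2U left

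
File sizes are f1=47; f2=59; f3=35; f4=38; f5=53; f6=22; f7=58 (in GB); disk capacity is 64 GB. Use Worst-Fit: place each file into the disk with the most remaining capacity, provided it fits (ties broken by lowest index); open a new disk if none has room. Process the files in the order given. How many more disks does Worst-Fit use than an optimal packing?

0

Worst-Fit: [47] [59] [35,22] [38] [53] [58] → 6 disks.
6 files exceed 32 GB (half the capacity), and no two of those can share a disk, so at least 6 disks are needed.
So 6 is already optimal.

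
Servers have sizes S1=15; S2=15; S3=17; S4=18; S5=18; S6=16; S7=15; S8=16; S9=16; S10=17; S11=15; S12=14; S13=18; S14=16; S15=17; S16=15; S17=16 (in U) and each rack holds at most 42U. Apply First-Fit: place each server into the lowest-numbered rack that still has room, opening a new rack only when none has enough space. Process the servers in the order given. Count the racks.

Put S1 (15U) in rack 1; 27U remain.
Put S2 (15U) in rack 1; 12U remain.
Put S3 (17U) in rack 2; 25U remain.
Put S4 (18U) in rack 2; 7U remain.
Put S5 (18U) in rack 3; 24U remain.
Put S6 (16U) in rack 3; 8U remain.
Put S7 (15U) in rack 4; 27U remain.
Put S8 (16U) in rack 4; 11U remain.
Put S9 (16U) in rack 5; 26U remain.
Put S10 (17U) in rack 5; 9U remain.
Put S11 (15U) in rack 6; 27U remain.
Put S12 (14U) in rack 6; 13U remain.
Put S13 (18U) in rack 7; 24U remain.
Put S14 (16U) in rack 7; 8U remain.
Put S15 (17U) in rack 8; 25U remain.
Put S16 (15U) in rack 8; 10U remain.
Put S17 (16U) in rack 9; 26U remain.

9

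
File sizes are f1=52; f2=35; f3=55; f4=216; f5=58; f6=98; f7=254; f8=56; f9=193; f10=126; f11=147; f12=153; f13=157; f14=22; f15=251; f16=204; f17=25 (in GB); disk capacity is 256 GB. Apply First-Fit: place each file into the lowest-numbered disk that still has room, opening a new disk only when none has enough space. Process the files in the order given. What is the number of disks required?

10

disk 1: place f1 (52 GB), 204 GB left
disk 1: place f2 (35 GB), 169 GB left
disk 1: place f3 (55 GB), 114 GB left
disk 2: place f4 (216 GB), 40 GB left
disk 1: place f5 (58 GB), 56 GB left
disk 3: place f6 (98 GB), 158 GB left
disk 4: place f7 (254 GB), 2 GB left
disk 1: place f8 (56 GB), 0 GB left
disk 5: place f9 (193 GB), 63 GB left
disk 3: place f10 (126 GB), 32 GB left
disk 6: place f11 (147 GB), 109 GB left
disk 7: place f12 (153 GB), 103 GB left
disk 8: place f13 (157 GB), 99 GB left
disk 2: place f14 (22 GB), 18 GB left
disk 9: place f15 (251 GB), 5 GB left
disk 10: place f16 (204 GB), 52 GB left
disk 3: place f17 (25 GB), 7 GB left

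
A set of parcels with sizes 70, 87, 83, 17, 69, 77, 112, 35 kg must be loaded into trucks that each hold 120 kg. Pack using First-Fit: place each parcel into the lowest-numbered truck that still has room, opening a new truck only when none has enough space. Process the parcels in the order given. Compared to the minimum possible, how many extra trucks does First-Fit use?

0

First-Fit: [70,17] [87] [83,35] [69] [77] [112] → 6 trucks.
6 parcels exceed 60 kg (half the capacity), and no two of those can share a truck, so at least 6 trucks are needed.
So 6 is already optimal.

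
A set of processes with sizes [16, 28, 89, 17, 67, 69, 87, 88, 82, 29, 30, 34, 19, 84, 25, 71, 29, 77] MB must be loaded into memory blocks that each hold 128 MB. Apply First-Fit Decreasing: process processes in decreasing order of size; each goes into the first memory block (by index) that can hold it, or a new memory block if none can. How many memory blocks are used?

Sorted descending: 89, 88, 87, 84, 82, 77, 71, 69, 67, 34, 30, 29, 29, 28, 25, 19, 17, 16.
Put 89 MB in memory block 1; 39 MB remain.
Put 88 MB in memory block 2; 40 MB remain.
Put 87 MB in memory block 3; 41 MB remain.
Put 84 MB in memory block 4; 44 MB remain.
Put 82 MB in memory block 5; 46 MB remain.
Put 77 MB in memory block 6; 51 MB remain.
Put 71 MB in memory block 7; 57 MB remain.
Put 69 MB in memory block 8; 59 MB remain.
Put 67 MB in memory block 9; 61 MB remain.
Put 34 MB in memory block 1; 5 MB remain.
Put 30 MB in memory block 2; 10 MB remain.
Put 29 MB in memory block 3; 12 MB remain.
Put 29 MB in memory block 4; 15 MB remain.
Put 28 MB in memory block 5; 18 MB remain.
Put 25 MB in memory block 6; 26 MB remain.
Put 19 MB in memory block 6; 7 MB remain.
Put 17 MB in memory block 5; 1 MB remain.
Put 16 MB in memory block 7; 41 MB remain.
Final memory blocks: [89,34] [88,30] [87,29] [84,29] [82,28,17] [77,25,19] [71,16] [69] [67].

9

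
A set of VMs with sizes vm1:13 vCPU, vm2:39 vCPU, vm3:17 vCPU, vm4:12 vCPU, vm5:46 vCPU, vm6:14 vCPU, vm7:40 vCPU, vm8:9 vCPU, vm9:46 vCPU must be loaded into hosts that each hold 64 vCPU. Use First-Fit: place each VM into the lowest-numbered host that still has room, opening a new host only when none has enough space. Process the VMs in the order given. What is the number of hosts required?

vm1 (13 vCPU) → host 1 (remaining 51 vCPU)
vm2 (39 vCPU) → host 1 (remaining 12 vCPU)
vm3 (17 vCPU) → host 2 (remaining 47 vCPU)
vm4 (12 vCPU) → host 1 (remaining 0 vCPU)
vm5 (46 vCPU) → host 2 (remaining 1 vCPU)
vm6 (14 vCPU) → host 3 (remaining 50 vCPU)
vm7 (40 vCPU) → host 3 (remaining 10 vCPU)
vm8 (9 vCPU) → host 3 (remaining 1 vCPU)
vm9 (46 vCPU) → host 4 (remaining 18 vCPU)

4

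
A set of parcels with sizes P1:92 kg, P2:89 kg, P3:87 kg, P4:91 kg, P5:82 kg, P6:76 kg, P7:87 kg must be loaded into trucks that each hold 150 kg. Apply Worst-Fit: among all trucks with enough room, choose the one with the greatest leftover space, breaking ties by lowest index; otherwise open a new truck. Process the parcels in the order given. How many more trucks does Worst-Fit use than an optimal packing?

0

Worst-Fit: [92] [89] [87] [91] [82] [76] [87] → 7 trucks.
7 parcels exceed 75 kg (half the capacity), and no two of those can share a truck, so at least 7 trucks are needed.
So 7 is already optimal.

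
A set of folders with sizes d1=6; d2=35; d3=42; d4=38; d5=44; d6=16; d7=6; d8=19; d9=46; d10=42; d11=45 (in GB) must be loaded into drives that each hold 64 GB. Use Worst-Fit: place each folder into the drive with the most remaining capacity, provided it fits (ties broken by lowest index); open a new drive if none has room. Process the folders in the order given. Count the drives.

d1 (6 GB) → drive 1 (remaining 58 GB)
d2 (35 GB) → drive 1 (remaining 23 GB)
d3 (42 GB) → drive 2 (remaining 22 GB)
d4 (38 GB) → drive 3 (remaining 26 GB)
d5 (44 GB) → drive 4 (remaining 20 GB)
d6 (16 GB) → drive 3 (remaining 10 GB)
d7 (6 GB) → drive 1 (remaining 17 GB)
d8 (19 GB) → drive 2 (remaining 3 GB)
d9 (46 GB) → drive 5 (remaining 18 GB)
d10 (42 GB) → drive 6 (remaining 22 GB)
d11 (45 GB) → drive 7 (remaining 19 GB)
Final drives: [6,35,6] [42,19] [38,16] [44] [46] [42] [45].

7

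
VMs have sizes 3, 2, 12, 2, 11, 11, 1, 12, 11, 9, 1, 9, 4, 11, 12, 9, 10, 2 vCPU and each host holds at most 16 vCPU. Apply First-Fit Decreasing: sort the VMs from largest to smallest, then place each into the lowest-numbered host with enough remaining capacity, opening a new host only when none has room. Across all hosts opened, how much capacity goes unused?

44

Sorted descending: 12, 12, 12, 11, 11, 11, 11, 10, 9, 9, 9, 4, 3, 2, 2, 2, 1, 1.
host 1: place 12 vCPU, 4 vCPU left
host 2: place 12 vCPU, 4 vCPU left
host 3: place 12 vCPU, 4 vCPU left
host 4: place 11 vCPU, 5 vCPU left
host 5: place 11 vCPU, 5 vCPU left
host 6: place 11 vCPU, 5 vCPU left
host 7: place 11 vCPU, 5 vCPU left
host 8: place 10 vCPU, 6 vCPU left
host 9: place 9 vCPU, 7 vCPU left
host 10: place 9 vCPU, 7 vCPU left
host 11: place 9 vCPU, 7 vCPU left
host 1: place 4 vCPU, 0 vCPU left
host 2: place 3 vCPU, 1 vCPU left
host 3: place 2 vCPU, 2 vCPU left
host 3: place 2 vCPU, 0 vCPU left
host 4: place 2 vCPU, 3 vCPU left
host 2: place 1 vCPU, 0 vCPU left
host 4: place 1 vCPU, 2 vCPU left
11 hosts × 16 vCPU = 176 vCPU; used 132 vCPU; unused 44 vCPU.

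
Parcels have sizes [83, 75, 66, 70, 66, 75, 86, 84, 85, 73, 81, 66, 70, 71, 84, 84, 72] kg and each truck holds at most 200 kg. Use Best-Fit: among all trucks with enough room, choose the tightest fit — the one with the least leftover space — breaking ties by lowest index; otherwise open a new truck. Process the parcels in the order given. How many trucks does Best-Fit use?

9

83 kg → truck 1 (remaining 117 kg)
75 kg → truck 1 (remaining 42 kg)
66 kg → truck 2 (remaining 134 kg)
70 kg → truck 2 (remaining 64 kg)
66 kg → truck 3 (remaining 134 kg)
75 kg → truck 3 (remaining 59 kg)
86 kg → truck 4 (remaining 114 kg)
84 kg → truck 4 (remaining 30 kg)
85 kg → truck 5 (remaining 115 kg)
73 kg → truck 5 (remaining 42 kg)
81 kg → truck 6 (remaining 119 kg)
66 kg → truck 6 (remaining 53 kg)
70 kg → truck 7 (remaining 130 kg)
71 kg → truck 7 (remaining 59 kg)
84 kg → truck 8 (remaining 116 kg)
84 kg → truck 8 (remaining 32 kg)
72 kg → truck 9 (remaining 128 kg)
Final trucks: [83,75] [66,70] [66,75] [86,84] [85,73] [81,66] [70,71] [84,84] [72].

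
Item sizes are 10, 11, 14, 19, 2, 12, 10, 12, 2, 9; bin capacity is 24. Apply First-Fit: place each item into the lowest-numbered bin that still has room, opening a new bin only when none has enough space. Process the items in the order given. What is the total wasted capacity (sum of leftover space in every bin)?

bin 1: place 10, 14 left
bin 1: place 11, 3 left
bin 2: place 14, 10 left
bin 3: place 19, 5 left
bin 1: place 2, 1 left
bin 4: place 12, 12 left
bin 2: place 10, 0 left
bin 4: place 12, 0 left
bin 3: place 2, 3 left
bin 5: place 9, 15 left
5 bins × 24 = 120; used 101; unused 19.

19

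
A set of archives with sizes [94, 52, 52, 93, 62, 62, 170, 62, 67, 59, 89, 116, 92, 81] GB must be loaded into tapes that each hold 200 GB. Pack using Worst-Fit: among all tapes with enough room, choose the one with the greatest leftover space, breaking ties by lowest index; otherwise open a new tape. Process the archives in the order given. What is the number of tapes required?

7

Put 94 GB in tape 1; 106 GB remain.
Put 52 GB in tape 1; 54 GB remain.
Put 52 GB in tape 1; 2 GB remain.
Put 93 GB in tape 2; 107 GB remain.
Put 62 GB in tape 2; 45 GB remain.
Put 62 GB in tape 3; 138 GB remain.
Put 170 GB in tape 4; 30 GB remain.
Put 62 GB in tape 3; 76 GB remain.
Put 67 GB in tape 3; 9 GB remain.
Put 59 GB in tape 5; 141 GB remain.
Put 89 GB in tape 5; 52 GB remain.
Put 116 GB in tape 6; 84 GB remain.
Put 92 GB in tape 7; 108 GB remain.
Put 81 GB in tape 7; 27 GB remain.
Final tapes: [94,52,52] [93,62] [62,62,67] [170] [59,89] [116] [92,81].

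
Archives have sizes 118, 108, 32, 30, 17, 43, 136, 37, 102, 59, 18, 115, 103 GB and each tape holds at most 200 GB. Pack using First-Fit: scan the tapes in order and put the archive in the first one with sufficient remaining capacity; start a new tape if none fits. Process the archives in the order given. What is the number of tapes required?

6

118 GB → tape 1 (remaining 82 GB)
108 GB → tape 2 (remaining 92 GB)
32 GB → tape 1 (remaining 50 GB)
30 GB → tape 1 (remaining 20 GB)
17 GB → tape 1 (remaining 3 GB)
43 GB → tape 2 (remaining 49 GB)
136 GB → tape 3 (remaining 64 GB)
37 GB → tape 2 (remaining 12 GB)
102 GB → tape 4 (remaining 98 GB)
59 GB → tape 3 (remaining 5 GB)
18 GB → tape 4 (remaining 80 GB)
115 GB → tape 5 (remaining 85 GB)
103 GB → tape 6 (remaining 97 GB)
Final tapes: [118,32,30,17] [108,43,37] [136,59] [102,18] [115] [103].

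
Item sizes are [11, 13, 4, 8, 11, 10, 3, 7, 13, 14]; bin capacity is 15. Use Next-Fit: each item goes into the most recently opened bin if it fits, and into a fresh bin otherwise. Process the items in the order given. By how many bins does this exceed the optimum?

1

Next-Fit: [11] [13] [4,8] [11] [10,3] [7] [13] [14] → 8 bins.
Total size 94; any packing needs at least ⌈94/15⌉ = 7 bins.
An optimal packing achieves that bound: [14] [13] [13] [11,4] [11,3] [10] [8,7] → 7 bins.
Excess: 8 − 7 = 1.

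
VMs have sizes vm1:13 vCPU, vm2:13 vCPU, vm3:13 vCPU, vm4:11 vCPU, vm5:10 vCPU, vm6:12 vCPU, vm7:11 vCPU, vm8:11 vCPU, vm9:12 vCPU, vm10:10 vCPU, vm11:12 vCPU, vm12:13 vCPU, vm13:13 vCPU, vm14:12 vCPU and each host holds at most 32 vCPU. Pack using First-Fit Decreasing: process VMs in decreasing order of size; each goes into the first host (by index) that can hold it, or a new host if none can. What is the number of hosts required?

7

Sorted descending: 13, 13, 13, 13, 13, 12, 12, 12, 12, 11, 11, 11, 10, 10.
Put 13 vCPU in host 1; 19 vCPU remain.
Put 13 vCPU in host 1; 6 vCPU remain.
Put 13 vCPU in host 2; 19 vCPU remain.
Put 13 vCPU in host 2; 6 vCPU remain.
Put 13 vCPU in host 3; 19 vCPU remain.
Put 12 vCPU in host 3; 7 vCPU remain.
Put 12 vCPU in host 4; 20 vCPU remain.
Put 12 vCPU in host 4; 8 vCPU remain.
Put 12 vCPU in host 5; 20 vCPU remain.
Put 11 vCPU in host 5; 9 vCPU remain.
Put 11 vCPU in host 6; 21 vCPU remain.
Put 11 vCPU in host 6; 10 vCPU remain.
Put 10 vCPU in host 6; 0 vCPU remain.
Put 10 vCPU in host 7; 22 vCPU remain.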